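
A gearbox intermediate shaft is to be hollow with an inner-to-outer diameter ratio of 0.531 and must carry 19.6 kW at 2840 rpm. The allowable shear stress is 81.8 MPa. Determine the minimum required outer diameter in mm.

16.5 mm

ω = 2π·2840/60 = 297.4 rad/s, so T = P/ω = 19.6×10³ / 297.4 = 65.90 N·m.
For a hollow shaft with d_i/d_o = 0.531: τ_max = 16T/(π d_o³ (1−k⁴)), so d_o = [16T/(π τ_allow (1−k⁴))]^(1/3) = [16·65.90/(π·8.18×10^7·0.9205)]^(1/3) = 0.01646 m.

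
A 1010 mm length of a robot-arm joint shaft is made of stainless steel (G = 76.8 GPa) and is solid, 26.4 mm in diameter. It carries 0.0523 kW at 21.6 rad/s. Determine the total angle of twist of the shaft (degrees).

0.0383°

ω = 21.6 rad/s, so T = P/ω = 0.0523×10³ / 21.60 = 2.421 N·m.
J = πd⁴/32 = π(0.0264)⁴/32 = 4.769×10^-8 m⁴.
θ = T·L/(G·J) = 2.421 × 1.01 / (76.8×10⁹ × 4.769×10^-8) = 6.677×10^-4 rad.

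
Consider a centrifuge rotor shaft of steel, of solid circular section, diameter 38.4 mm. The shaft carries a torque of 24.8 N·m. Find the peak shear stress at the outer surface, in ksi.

J = πd⁴/32 = π(0.0384)⁴/32 = 2.135×10^-7 m⁴.
τ_max = T·r/J = 24.80 × 0.0192 / 2.135×10^-7 = 2.231×10^6 Pa.

0.324 ksi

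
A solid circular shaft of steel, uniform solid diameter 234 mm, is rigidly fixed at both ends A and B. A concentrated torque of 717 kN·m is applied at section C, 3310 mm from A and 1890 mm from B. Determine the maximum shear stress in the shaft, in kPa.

With uniform GJ and both ends fixed, compatibility θ_AC = θ_CB gives T_A·a = T_B·b, together with T_A + T_B = T₀.
T_A = T₀·b/(a+b) = 717000·1890/5200 = 260600 N·m; T_B = 456400 N·m.
τ in each portion: τ_AC = 1.04×10^8 Pa, τ_CB = 1.81×10^8 Pa; maximum is in CB.
τ_max = T_CB·r/J = 456400·0.117/2.94×10^-4 = 1.814×10^8 Pa.

181000 kPa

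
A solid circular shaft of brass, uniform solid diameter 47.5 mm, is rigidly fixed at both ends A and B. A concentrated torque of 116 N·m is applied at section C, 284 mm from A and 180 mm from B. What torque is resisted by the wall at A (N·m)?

With uniform GJ and both ends fixed, compatibility θ_AC = θ_CB gives T_A·a = T_B·b, together with T_A + T_B = T₀.
T_A = T₀·b/(a+b) = 116.0·180/464.0 = 45.00 N·m; T_B = 71.00 N·m.

45.0 N·m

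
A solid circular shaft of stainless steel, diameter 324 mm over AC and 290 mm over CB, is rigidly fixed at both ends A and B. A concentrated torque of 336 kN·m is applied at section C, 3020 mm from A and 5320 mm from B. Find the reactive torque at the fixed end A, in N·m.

246000 N·m

Compatibility: T_A·a/J_AC = T_B·b/J_CB with T_A + T_B = T₀.
J_AC = 1.08×10^-3 m⁴, J_CB = 6.94×10^-4 m⁴, so T_A = T₀·(J_AC/a)/((J_AC/a)+(J_CB/b)) = 246300 N·m, T_B = 89730 N·m.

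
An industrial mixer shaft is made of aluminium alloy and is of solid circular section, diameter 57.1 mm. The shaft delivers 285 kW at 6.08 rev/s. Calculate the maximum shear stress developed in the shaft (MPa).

ω = 2π·6.08 = 38.20 rad/s, so T = P/ω = 285×10³ / 38.20 = 7460 N·m.
J = πd⁴/32 = π(0.0571)⁴/32 = 1.044×10^-6 m⁴.
τ_max = T·r/J = 7460 × 0.0285 / 1.044×10^-6 = 2.041×10^8 Pa.

204 MPa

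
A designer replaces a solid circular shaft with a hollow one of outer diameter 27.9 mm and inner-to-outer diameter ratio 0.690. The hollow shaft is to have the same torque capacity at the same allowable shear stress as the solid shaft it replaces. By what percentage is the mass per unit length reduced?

Equal τ_max and T ⇒ the solid shaft needs d_s³ = d_o³(1−k⁴), so d_s = 27.9·(1−0.690⁴)^(1/3) = 25.61 mm.
Area ratio A_h/A_s = d_o²(1−k²)/d_s² = (1−k²)/(1−k⁴)^(2/3) = 0.6218.
Mass saving = 1 − 0.6218 = 37.8 %.

37.8 %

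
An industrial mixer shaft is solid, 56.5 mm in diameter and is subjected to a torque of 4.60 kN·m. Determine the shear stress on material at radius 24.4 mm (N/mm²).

J = πd⁴/32 = π(0.0565)⁴/32 = 1.000×10^-6 m⁴.
Shear stress varies linearly with radius: τ = T·r/J = 4600 × 0.0244 / 1.000×10^-6 = 1.122×10^8 Pa.

112 N/mm²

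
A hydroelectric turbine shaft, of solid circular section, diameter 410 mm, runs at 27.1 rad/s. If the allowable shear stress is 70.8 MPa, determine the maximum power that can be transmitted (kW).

26000 kW

J = πd⁴/32 = π(0.410)⁴/32 = 2.774×10^-3 m⁴.
T_max = τ_allow·J/r = 7.08×10^7 × 2.774×10^-3 / 0.205 = 958100 N·m.
ω = 27.1 rad/s, so P_max = T_max·ω = 2.596×10^7 W.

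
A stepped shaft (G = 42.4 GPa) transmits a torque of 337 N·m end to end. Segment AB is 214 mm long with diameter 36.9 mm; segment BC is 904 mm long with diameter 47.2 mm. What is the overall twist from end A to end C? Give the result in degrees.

J_AB = π(0.0369)⁴/32 = 1.82×10^-7 m⁴; J_BC = π(0.0472)⁴/32 = 4.87×10^-7 m⁴.
θ = (T/G)·Σ L_i/J_i = (337.0/42.4×10⁹)·(0.214/1.82×10^-7 + 0.904/4.87×10^-7) = 0.02409 rad.

1.38°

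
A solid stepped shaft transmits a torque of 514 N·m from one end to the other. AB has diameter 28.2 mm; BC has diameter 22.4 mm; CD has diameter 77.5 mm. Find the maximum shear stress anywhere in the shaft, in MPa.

233 MPa

Under the same torque, τ_max = 16T/(πd³) is largest where d is smallest — segment BC (d = 22.4 mm).
τ_max = 16·514.0/(π·(0.0224)³) = 2.329×10^8 Pa.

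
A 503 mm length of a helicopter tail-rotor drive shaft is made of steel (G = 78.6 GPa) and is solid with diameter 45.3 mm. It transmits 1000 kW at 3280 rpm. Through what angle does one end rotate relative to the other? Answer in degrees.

2.58°

ω = 2π·3280/60 = 343.5 rad/s, so T = P/ω = 1000×10³ / 343.5 = 2911 N·m.
J = πd⁴/32 = π(0.0453)⁴/32 = 4.134×10^-7 m⁴.
θ = T·L/(G·J) = 2911 × 0.503 / (78.6×10⁹ × 4.134×10^-7) = 0.04507 rad.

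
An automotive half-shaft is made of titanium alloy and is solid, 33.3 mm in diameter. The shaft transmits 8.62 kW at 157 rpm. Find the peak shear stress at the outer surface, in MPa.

72.3 MPa

ω = 2π·157/60 = 16.44 rad/s, so T = P/ω = 8.62×10³ / 16.44 = 524.3 N·m.
J = πd⁴/32 = π(0.0333)⁴/32 = 1.207×10^-7 m⁴.
τ_max = T·r/J = 524.3 × 0.0166 / 1.207×10^-7 = 7.231×10^7 Pa.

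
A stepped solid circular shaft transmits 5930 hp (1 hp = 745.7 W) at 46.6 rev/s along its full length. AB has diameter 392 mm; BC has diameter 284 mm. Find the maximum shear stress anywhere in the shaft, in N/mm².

3.36 N/mm²

ω = 2π·46.6 = 292.8 rad/s, so T = P/ω = 5930×745.7 / 292.8 = 15100 N·m.
Under the same torque, τ_max = 16T/(πd³) is largest where d is smallest — segment BC (d = 284 mm).
τ_max = 16·15100/(π·(0.284)³) = 3.358×10^6 Pa.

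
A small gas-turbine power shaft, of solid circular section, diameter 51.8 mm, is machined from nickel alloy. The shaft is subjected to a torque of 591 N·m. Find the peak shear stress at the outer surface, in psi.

3140 psi

J = πd⁴/32 = π(0.0518)⁴/32 = 7.068×10^-7 m⁴.
τ_max = T·r/J = 591.0 × 0.0259 / 7.068×10^-7 = 2.166×10^7 Pa.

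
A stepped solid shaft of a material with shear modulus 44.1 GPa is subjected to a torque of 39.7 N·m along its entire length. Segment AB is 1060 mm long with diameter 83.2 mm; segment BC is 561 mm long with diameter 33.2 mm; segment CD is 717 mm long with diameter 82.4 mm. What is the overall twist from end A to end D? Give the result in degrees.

0.262°

J_AB = π(0.0832)⁴/32 = 4.70×10^-6 m⁴; J_BC = π(0.0332)⁴/32 = 1.19×10^-7 m⁴; J_CD = π(0.0824)⁴/32 = 4.53×10^-6 m⁴.
θ = (T/G)·Σ L_i/J_i = (39.70/44.1×10⁹)·(1.06/4.70×10^-6 + 0.561/1.19×10^-7 + 0.717/4.53×10^-6) = 4.580×10^-3 rad.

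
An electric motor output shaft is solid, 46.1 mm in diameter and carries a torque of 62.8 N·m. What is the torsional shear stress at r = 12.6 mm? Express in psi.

J = πd⁴/32 = π(0.0461)⁴/32 = 4.434×10^-7 m⁴.
Shear stress varies linearly with radius: τ = T·r/J = 62.80 × 0.0126 / 4.434×10^-7 = 1.785×10^6 Pa.

259 psi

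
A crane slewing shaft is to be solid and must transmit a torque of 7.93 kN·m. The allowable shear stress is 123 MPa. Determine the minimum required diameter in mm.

69.0 mm

For a solid shaft τ_max = 16T/(πd³), so d = (16T/(π τ_allow))^(1/3) = (16·7930/(π·1.23×10^8))^(1/3) = 0.06899 m.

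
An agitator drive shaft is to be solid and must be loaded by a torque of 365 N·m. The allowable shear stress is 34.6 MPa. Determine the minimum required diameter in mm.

37.7 mm

For a solid shaft τ_max = 16T/(πd³), so d = (16T/(π τ_allow))^(1/3) = (16·365.0/(π·3.46×10^7))^(1/3) = 0.03773 m.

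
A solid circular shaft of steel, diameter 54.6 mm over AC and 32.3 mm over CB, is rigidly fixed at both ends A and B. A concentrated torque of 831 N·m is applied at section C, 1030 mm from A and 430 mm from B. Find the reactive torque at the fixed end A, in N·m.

643 N·m

Compatibility: T_A·a/J_AC = T_B·b/J_CB with T_A + T_B = T₀.
J_AC = 8.73×10^-7 m⁴, J_CB = 1.07×10^-7 m⁴, so T_A = T₀·(J_AC/a)/((J_AC/a)+(J_CB/b)) = 642.5 N·m, T_B = 188.5 N·m.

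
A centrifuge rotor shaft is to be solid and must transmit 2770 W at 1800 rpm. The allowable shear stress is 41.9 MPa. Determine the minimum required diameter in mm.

12.1 mm

ω = 2π·1800/60 = 188.5 rad/s, so T = P/ω = 2770 / 188.5 = 14.70 N·m.
For a solid shaft τ_max = 16T/(πd³), so d = (16T/(π τ_allow))^(1/3) = (16·14.70/(π·4.19×10^7))^(1/3) = 0.01213 m.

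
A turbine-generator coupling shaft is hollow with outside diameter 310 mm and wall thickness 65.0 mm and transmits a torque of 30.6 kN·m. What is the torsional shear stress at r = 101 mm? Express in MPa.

J = π(d_o⁴ − d_i⁴)/32 = π(0.310⁴ − 0.180⁴)/32 = 8.036×10^-4 m⁴.
Shear stress varies linearly with radius: τ = T·r/J = 30600 × 0.101 / 8.036×10^-4 = 3.846×10^6 Pa.

3.85 MPa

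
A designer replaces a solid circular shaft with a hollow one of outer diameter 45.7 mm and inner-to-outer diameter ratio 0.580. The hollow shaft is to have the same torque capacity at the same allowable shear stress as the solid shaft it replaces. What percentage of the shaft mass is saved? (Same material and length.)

28.1 %

Equal τ_max and T ⇒ the solid shaft needs d_s³ = d_o³(1−k⁴), so d_s = 45.7·(1−0.580⁴)^(1/3) = 43.91 mm.
Area ratio A_h/A_s = d_o²(1−k²)/d_s² = (1−k²)/(1−k⁴)^(2/3) = 0.7189.
Mass saving = 1 − 0.7189 = 28.1 %.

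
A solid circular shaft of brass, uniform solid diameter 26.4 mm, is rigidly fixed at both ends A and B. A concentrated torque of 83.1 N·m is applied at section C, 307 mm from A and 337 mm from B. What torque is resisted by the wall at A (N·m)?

43.5 N·m

With uniform GJ and both ends fixed, compatibility θ_AC = θ_CB gives T_A·a = T_B·b, together with T_A + T_B = T₀.
T_A = T₀·b/(a+b) = 83.10·337/644.0 = 43.49 N·m; T_B = 39.61 N·m.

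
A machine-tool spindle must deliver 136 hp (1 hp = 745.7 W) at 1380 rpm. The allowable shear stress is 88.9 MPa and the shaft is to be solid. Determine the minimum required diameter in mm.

34.3 mm

ω = 2π·1380/60 = 144.5 rad/s, so T = P/ω = 136×745.7 / 144.5 = 701.8 N·m.
For a solid shaft τ_max = 16T/(πd³), so d = (16T/(π τ_allow))^(1/3) = (16·701.8/(π·8.89×10^7))^(1/3) = 0.03426 m.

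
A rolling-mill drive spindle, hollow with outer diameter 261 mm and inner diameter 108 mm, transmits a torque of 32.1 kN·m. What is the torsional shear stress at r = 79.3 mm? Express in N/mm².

5.76 N/mm²

J = π(d_o⁴ − d_i⁴)/32 = π(0.261⁴ − 0.108⁴)/32 = 4.422×10^-4 m⁴.
Shear stress varies linearly with radius: τ = T·r/J = 32100 × 0.0793 / 4.422×10^-4 = 5.756×10^6 Pa.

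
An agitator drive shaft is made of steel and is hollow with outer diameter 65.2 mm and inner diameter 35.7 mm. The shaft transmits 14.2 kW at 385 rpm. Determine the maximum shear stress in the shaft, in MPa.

7.11 MPa

ω = 2π·385/60 = 40.32 rad/s, so T = P/ω = 14.2×10³ / 40.32 = 352.2 N·m.
J = π(d_o⁴ − d_i⁴)/32 = π(0.0652⁴ − 0.0357⁴)/32 = 1.615×10^-6 m⁴.
τ_max = T·r/J = 352.2 × 0.0326 / 1.615×10^-6 = 7.111×10^6 Pa.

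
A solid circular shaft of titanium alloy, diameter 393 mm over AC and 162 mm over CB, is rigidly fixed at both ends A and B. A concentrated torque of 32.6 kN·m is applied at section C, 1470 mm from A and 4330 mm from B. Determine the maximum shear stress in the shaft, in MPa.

2.71 MPa

Compatibility: T_A·a/J_AC = T_B·b/J_CB with T_A + T_B = T₀.
J_AC = 2.34×10^-3 m⁴, J_CB = 6.76×10^-5 m⁴, so T_A = T₀·(J_AC/a)/((J_AC/a)+(J_CB/b)) = 32280 N·m, T_B = 316.4 N·m.
τ in each portion: τ_AC = 2.71×10^6 Pa, τ_CB = 3.79×10^5 Pa; maximum is in AC.
τ_max = T_AC·r/J = 32280·0.197/2.34×10^-3 = 2.709×10^6 Pa.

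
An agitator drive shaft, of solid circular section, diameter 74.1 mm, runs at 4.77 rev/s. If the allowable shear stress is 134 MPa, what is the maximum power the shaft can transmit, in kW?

J = πd⁴/32 = π(0.0741)⁴/32 = 2.960×10^-6 m⁴.
T_max = τ_allow·J/r = 1.34×10^8 × 2.960×10^-6 / 0.0370 = 10710 N·m.
ω = 2π·4.77 = 29.97 rad/s, so P_max = T_max·ω = 3.208×10^5 W.

321 kW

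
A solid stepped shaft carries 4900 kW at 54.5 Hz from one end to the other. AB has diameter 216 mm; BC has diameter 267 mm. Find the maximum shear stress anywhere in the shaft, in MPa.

ω = 2π·54.5 = 342.4 rad/s, so T = P/ω = 4900×10³ / 342.4 = 14310 N·m.
Under the same torque, τ_max = 16T/(πd³) is largest where d is smallest — segment AB (d = 216 mm).
τ_max = 16·14310/(π·(0.216)³) = 7.232×10^6 Pa.

7.23 MPa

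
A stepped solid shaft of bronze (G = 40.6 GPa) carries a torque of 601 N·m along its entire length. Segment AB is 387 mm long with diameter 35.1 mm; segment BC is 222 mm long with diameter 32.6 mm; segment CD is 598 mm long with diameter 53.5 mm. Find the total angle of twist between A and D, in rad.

0.0791 rad

J_AB = π(0.0351)⁴/32 = 1.49×10^-7 m⁴; J_BC = π(0.0326)⁴/32 = 1.11×10^-7 m⁴; J_CD = π(0.0535)⁴/32 = 8.04×10^-7 m⁴.
θ = (T/G)·Σ L_i/J_i = (601.0/40.6×10⁹)·(0.387/1.49×10^-7 + 0.222/1.11×10^-7 + 0.598/8.04×10^-7) = 0.07909 rad.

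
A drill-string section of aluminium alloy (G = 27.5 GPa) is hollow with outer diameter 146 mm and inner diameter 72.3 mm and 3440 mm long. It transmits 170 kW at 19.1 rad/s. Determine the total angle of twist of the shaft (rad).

0.0266 rad

ω = 19.1 rad/s, so T = P/ω = 170×10³ / 19.10 = 8901 N·m.
J = π(d_o⁴ − d_i⁴)/32 = π(0.146⁴ − 0.0723⁴)/32 = 4.193×10^-5 m⁴.
θ = T·L/(G·J) = 8901 × 3.44 / (27.5×10⁹ × 4.193×10^-5) = 0.02656 rad.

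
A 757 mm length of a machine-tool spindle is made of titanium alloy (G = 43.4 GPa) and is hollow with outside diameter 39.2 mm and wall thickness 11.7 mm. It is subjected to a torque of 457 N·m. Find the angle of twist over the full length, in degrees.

2.02°

J = π(d_o⁴ − d_i⁴)/32 = π(0.0392⁴ − 0.0158⁴)/32 = 2.257×10^-7 m⁴.
θ = T·L/(G·J) = 457.0 × 0.757 / (43.4×10⁹ × 2.257×10^-7) = 0.03532 rad.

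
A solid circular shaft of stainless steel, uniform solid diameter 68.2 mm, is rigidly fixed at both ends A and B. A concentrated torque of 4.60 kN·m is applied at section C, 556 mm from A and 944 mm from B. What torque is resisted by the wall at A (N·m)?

With uniform GJ and both ends fixed, compatibility θ_AC = θ_CB gives T_A·a = T_B·b, together with T_A + T_B = T₀.
T_A = T₀·b/(a+b) = 4600·944/1500 = 2895 N·m; T_B = 1705 N·m.

2890 N·m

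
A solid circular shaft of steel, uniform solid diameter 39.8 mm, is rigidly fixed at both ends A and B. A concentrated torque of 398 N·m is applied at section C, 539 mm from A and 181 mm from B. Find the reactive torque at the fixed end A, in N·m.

100 N·m

With uniform GJ and both ends fixed, compatibility θ_AC = θ_CB gives T_A·a = T_B·b, together with T_A + T_B = T₀.
T_A = T₀·b/(a+b) = 398.0·181/720.0 = 100.1 N·m; T_B = 297.9 N·m.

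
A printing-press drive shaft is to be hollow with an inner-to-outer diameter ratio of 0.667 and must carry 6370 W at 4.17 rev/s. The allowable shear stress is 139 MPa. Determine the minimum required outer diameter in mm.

22.3 mm

ω = 2π·4.17 = 26.20 rad/s, so T = P/ω = 6370 / 26.20 = 243.1 N·m.
For a hollow shaft with d_i/d_o = 0.667: τ_max = 16T/(π d_o³ (1−k⁴)), so d_o = [16T/(π τ_allow (1−k⁴))]^(1/3) = [16·243.1/(π·1.39×10^8·0.8021)]^(1/3) = 0.02231 m.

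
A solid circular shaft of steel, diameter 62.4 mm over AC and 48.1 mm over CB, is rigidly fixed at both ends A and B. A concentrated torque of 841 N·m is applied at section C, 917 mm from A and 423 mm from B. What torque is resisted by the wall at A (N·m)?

476 N·m

Compatibility: T_A·a/J_AC = T_B·b/J_CB with T_A + T_B = T₀.
J_AC = 1.49×10^-6 m⁴, J_CB = 5.26×10^-7 m⁴, so T_A = T₀·(J_AC/a)/((J_AC/a)+(J_CB/b)) = 476.4 N·m, T_B = 364.6 N·m.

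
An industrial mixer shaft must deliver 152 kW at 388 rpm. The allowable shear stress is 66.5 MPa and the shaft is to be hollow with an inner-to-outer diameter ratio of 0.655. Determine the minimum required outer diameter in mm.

ω = 2π·388/60 = 40.63 rad/s, so T = P/ω = 152×10³ / 40.63 = 3741 N·m.
For a hollow shaft with d_i/d_o = 0.655: τ_max = 16T/(π d_o³ (1−k⁴)), so d_o = [16T/(π τ_allow (1−k⁴))]^(1/3) = [16·3741/(π·6.65×10^7·0.8159)]^(1/3) = 0.07055 m.

70.5 mm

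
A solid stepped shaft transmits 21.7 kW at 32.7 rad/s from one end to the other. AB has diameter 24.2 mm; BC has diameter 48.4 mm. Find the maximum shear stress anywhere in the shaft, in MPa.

238 MPa

ω = 32.7 rad/s, so T = P/ω = 21.7×10³ / 32.70 = 663.6 N·m.
Under the same torque, τ_max = 16T/(πd³) is largest where d is smallest — segment AB (d = 24.2 mm).
τ_max = 16·663.6/(π·(0.0242)³) = 2.385×10^8 Pa.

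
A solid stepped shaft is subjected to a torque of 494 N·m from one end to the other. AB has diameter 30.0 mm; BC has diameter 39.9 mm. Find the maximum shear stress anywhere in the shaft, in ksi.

Under the same torque, τ_max = 16T/(πd³) is largest where d is smallest — segment AB (d = 30.0 mm).
τ_max = 16·494.0/(π·(0.0300)³) = 9.318×10^7 Pa.

13.5 ksi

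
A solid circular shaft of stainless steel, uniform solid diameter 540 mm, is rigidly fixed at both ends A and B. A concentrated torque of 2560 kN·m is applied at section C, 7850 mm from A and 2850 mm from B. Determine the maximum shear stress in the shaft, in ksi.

8.81 ksi

With uniform GJ and both ends fixed, compatibility θ_AC = θ_CB gives T_A·a = T_B·b, together with T_A + T_B = T₀.
T_A = T₀·b/(a+b) = 2.560e6·2850/10700 = 681900 N·m; T_B = 1.878e6 N·m.
τ in each portion: τ_AC = 2.21×10^7 Pa, τ_CB = 6.07×10^7 Pa; maximum is in CB.
τ_max = T_CB·r/J = 1.878e6·0.270/8.35×10^-3 = 6.075×10^7 Pa.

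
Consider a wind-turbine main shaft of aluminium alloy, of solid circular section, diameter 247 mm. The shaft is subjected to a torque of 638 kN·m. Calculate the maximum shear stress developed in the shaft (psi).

31300 psi

J = πd⁴/32 = π(0.247)⁴/32 = 3.654×10^-4 m⁴.
τ_max = T·r/J = 638000 × 0.123 / 3.654×10^-4 = 2.156×10^8 Pa.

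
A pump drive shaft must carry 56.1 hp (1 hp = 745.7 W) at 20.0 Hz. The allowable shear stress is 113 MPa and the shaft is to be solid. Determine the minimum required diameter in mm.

24.7 mm

ω = 2π·20.0 = 125.7 rad/s, so T = P/ω = 56.1×745.7 / 125.7 = 332.9 N·m.
For a solid shaft τ_max = 16T/(πd³), so d = (16T/(π τ_allow))^(1/3) = (16·332.9/(π·1.13×10^8))^(1/3) = 0.02466 m.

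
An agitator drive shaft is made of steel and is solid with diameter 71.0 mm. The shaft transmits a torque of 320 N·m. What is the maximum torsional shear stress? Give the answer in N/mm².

J = πd⁴/32 = π(0.0710)⁴/32 = 2.495×10^-6 m⁴.
τ_max = T·r/J = 320.0 × 0.0355 / 2.495×10^-6 = 4.553×10^6 Pa.

4.55 N/mm²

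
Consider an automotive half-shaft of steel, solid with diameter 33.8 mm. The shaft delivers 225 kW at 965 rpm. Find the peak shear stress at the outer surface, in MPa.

294 MPa

ω = 2π·965/60 = 101.1 rad/s, so T = P/ω = 225×10³ / 101.1 = 2227 N·m.
J = πd⁴/32 = π(0.0338)⁴/32 = 1.281×10^-7 m⁴.
τ_max = T·r/J = 2227 × 0.0169 / 1.281×10^-7 = 2.937×10^8 Pa.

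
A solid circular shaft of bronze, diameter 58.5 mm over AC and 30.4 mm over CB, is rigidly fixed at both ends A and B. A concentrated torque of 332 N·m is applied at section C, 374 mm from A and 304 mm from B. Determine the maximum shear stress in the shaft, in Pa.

Compatibility: T_A·a/J_AC = T_B·b/J_CB with T_A + T_B = T₀.
J_AC = 1.15×10^-6 m⁴, J_CB = 8.38×10^-8 m⁴, so T_A = T₀·(J_AC/a)/((J_AC/a)+(J_CB/b)) = 304.7 N·m, T_B = 27.33 N·m.
τ in each portion: τ_AC = 7.75×10^6 Pa, τ_CB = 4.95×10^6 Pa; maximum is in AC.
τ_max = T_AC·r/J = 304.7·0.0293/1.15×10^-6 = 7.750×10^6 Pa.

7.75e6 Pa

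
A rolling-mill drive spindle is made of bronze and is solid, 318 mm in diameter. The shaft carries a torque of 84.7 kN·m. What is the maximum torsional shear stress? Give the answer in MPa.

13.4 MPa

J = πd⁴/32 = π(0.318)⁴/32 = 1.004×10^-3 m⁴.
τ_max = T·r/J = 84700 × 0.159 / 1.004×10^-3 = 1.341×10^7 Pa.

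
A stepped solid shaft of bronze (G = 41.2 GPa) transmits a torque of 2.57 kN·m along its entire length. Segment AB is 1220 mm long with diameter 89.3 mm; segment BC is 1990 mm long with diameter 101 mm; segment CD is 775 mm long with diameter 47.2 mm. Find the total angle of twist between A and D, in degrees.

J_AB = π(0.0893)⁴/32 = 6.24×10^-6 m⁴; J_BC = π(0.101)⁴/32 = 1.02×10^-5 m⁴; J_CD = π(0.0472)⁴/32 = 4.87×10^-7 m⁴.
θ = (T/G)·Σ L_i/J_i = (2570/41.2×10⁹)·(1.22/6.24×10^-6 + 1.99/1.02×10^-5 + 0.775/4.87×10^-7) = 0.1236 rad.

7.08°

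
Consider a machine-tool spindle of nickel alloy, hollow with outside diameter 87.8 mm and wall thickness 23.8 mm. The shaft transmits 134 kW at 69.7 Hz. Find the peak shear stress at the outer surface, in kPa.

ω = 2π·69.7 = 437.9 rad/s, so T = P/ω = 134×10³ / 437.9 = 306.0 N·m.
J = π(d_o⁴ − d_i⁴)/32 = π(0.0878⁴ − 0.0402⁴)/32 = 5.578×10^-6 m⁴.
τ_max = T·r/J = 306.0 × 0.0439 / 5.578×10^-6 = 2.408×10^6 Pa.

2410 kPa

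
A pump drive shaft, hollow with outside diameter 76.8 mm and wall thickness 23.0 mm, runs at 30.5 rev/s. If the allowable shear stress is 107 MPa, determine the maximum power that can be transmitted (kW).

1780 kW

J = π(d_o⁴ − d_i⁴)/32 = π(0.0768⁴ − 0.0308⁴)/32 = 3.327×10^-6 m⁴.
T_max = τ_allow·J/r = 1.07×10^8 × 3.327×10^-6 / 0.0384 = 9271 N·m.
ω = 2π·30.5 = 191.6 rad/s, so P_max = T_max·ω = 1.777×10^6 W.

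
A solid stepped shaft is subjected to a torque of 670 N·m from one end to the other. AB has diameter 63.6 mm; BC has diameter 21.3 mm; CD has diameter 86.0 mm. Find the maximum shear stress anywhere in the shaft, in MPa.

353 MPa

Under the same torque, τ_max = 16T/(πd³) is largest where d is smallest — segment BC (d = 21.3 mm).
τ_max = 16·670.0/(π·(0.0213)³) = 3.531×10^8 Pa.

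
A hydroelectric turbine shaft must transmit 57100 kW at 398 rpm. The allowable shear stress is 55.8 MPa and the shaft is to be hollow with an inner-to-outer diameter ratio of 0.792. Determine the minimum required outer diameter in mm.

591 mm

ω = 2π·398/60 = 41.68 rad/s, so T = P/ω = 57100×10³ / 41.68 = 1.370e6 N·m.
For a hollow shaft with d_i/d_o = 0.792: τ_max = 16T/(π d_o³ (1−k⁴)), so d_o = [16T/(π τ_allow (1−k⁴))]^(1/3) = [16·1.370e6/(π·5.58×10^7·0.6065)]^(1/3) = 0.5907 m.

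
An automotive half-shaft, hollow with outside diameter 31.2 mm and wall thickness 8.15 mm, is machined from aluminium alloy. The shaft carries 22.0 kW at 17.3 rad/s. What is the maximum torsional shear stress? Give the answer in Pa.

2.25e8 Pa

ω = 17.3 rad/s, so T = P/ω = 22.0×10³ / 17.30 = 1272 N·m.
J = π(d_o⁴ − d_i⁴)/32 = π(0.0312⁴ − 0.0149⁴)/32 = 8.819×10^-8 m⁴.
τ_max = T·r/J = 1272 × 0.0156 / 8.819×10^-8 = 2.249×10^8 Pa.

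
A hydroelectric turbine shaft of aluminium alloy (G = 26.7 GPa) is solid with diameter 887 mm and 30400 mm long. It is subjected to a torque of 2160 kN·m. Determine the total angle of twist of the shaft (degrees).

J = πd⁴/32 = π(0.887)⁴/32 = 0.06077 m⁴.
θ = T·L/(G·J) = 2.160e6 × 30.4 / (26.7×10⁹ × 0.06077) = 0.04047 rad.

2.32°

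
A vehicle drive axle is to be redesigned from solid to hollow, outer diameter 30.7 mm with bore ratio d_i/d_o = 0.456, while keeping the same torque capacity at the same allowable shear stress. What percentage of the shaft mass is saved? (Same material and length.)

Equal τ_max and T ⇒ the solid shaft needs d_s³ = d_o³(1−k⁴), so d_s = 30.7·(1−0.456⁴)^(1/3) = 30.25 mm.
Area ratio A_h/A_s = d_o²(1−k²)/d_s² = (1−k²)/(1−k⁴)^(2/3) = 0.8158.
Mass saving = 1 − 0.8158 = 18.4 %.

18.4 %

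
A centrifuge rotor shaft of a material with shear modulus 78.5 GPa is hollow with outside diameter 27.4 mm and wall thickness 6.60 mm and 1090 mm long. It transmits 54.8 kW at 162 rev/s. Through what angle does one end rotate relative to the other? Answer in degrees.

0.834°

ω = 2π·162 = 1018 rad/s, so T = P/ω = 54.8×10³ / 1018 = 53.84 N·m.
J = π(d_o⁴ − d_i⁴)/32 = π(0.0274⁴ − 0.0142⁴)/32 = 5.134×10^-8 m⁴.
θ = T·L/(G·J) = 53.84 × 1.09 / (78.5×10⁹ × 5.134×10^-8) = 0.01456 rad.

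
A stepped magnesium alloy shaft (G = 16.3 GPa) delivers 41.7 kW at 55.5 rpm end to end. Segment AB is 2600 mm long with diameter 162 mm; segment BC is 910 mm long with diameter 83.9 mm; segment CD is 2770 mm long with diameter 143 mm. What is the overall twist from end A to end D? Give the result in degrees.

ω = 2π·55.5/60 = 5.812 rad/s, so T = P/ω = 41.7×10³ / 5.812 = 7175 N·m.
J_AB = π(0.162)⁴/32 = 6.76×10^-5 m⁴; J_BC = π(0.0839)⁴/32 = 4.86×10^-6 m⁴; J_CD = π(0.143)⁴/32 = 4.11×10^-5 m⁴.
θ = (T/G)·Σ L_i/J_i = (7175/16.3×10⁹)·(2.60/6.76×10^-5 + 0.910/4.86×10^-6 + 2.77/4.11×10^-5) = 0.1290 rad.

7.39°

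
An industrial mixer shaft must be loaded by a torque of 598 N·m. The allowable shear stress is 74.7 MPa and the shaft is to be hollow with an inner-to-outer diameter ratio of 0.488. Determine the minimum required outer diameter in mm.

35.1 mm

For a hollow shaft with d_i/d_o = 0.488: τ_max = 16T/(π d_o³ (1−k⁴)), so d_o = [16T/(π τ_allow (1−k⁴))]^(1/3) = [16·598.0/(π·7.47×10^7·0.9433)]^(1/3) = 0.03509 m.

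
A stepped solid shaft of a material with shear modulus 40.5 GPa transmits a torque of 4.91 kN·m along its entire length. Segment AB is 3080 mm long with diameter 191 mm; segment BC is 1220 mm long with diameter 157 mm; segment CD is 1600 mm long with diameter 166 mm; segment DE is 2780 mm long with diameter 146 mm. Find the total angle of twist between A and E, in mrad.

15.5 mrad

J_AB = π(0.191)⁴/32 = 1.31×10^-4 m⁴; J_BC = π(0.157)⁴/32 = 5.96×10^-5 m⁴; J_CD = π(0.166)⁴/32 = 7.45×10^-5 m⁴; J_DE = π(0.146)⁴/32 = 4.46×10^-5 m⁴.
θ = (T/G)·Σ L_i/J_i = (4910/40.5×10⁹)·(3.08/1.31×10^-4 + 1.22/5.96×10^-5 + 1.60/7.45×10^-5 + 2.78/4.46×10^-5) = 0.01549 rad.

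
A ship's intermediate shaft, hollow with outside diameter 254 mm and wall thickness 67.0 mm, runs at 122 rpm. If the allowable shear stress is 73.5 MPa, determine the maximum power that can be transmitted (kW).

J = π(d_o⁴ − d_i⁴)/32 = π(0.254⁴ − 0.120⁴)/32 = 3.883×10^-4 m⁴.
T_max = τ_allow·J/r = 7.35×10^7 × 3.883×10^-4 / 0.127 = 224700 N·m.
ω = 2π·122/60 = 12.78 rad/s, so P_max = T_max·ω = 2.871×10^6 W.

2870 kW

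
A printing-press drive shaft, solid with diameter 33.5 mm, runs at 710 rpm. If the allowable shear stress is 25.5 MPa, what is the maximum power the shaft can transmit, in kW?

14.0 kW

J = πd⁴/32 = π(0.0335)⁴/32 = 1.236×10^-7 m⁴.
T_max = τ_allow·J/r = 2.55×10^7 × 1.236×10^-7 / 0.0168 = 188.2 N·m.
ω = 2π·710/60 = 74.35 rad/s, so P_max = T_max·ω = 1.400×10^4 W.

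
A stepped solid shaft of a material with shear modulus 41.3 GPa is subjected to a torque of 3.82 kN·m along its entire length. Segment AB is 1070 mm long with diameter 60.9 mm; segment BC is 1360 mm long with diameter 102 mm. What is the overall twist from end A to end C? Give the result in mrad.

J_AB = π(0.0609)⁴/32 = 1.35×10^-6 m⁴; J_BC = π(0.102)⁴/32 = 1.06×10^-5 m⁴.
θ = (T/G)·Σ L_i/J_i = (3820/41.3×10⁹)·(1.07/1.35×10^-6 + 1.36/1.06×10^-5) = 0.08512 rad.

85.1 mrad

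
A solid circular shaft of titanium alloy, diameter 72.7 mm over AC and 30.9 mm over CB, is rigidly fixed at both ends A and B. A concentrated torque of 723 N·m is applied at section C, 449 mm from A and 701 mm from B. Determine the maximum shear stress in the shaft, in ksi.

Compatibility: T_A·a/J_AC = T_B·b/J_CB with T_A + T_B = T₀.
J_AC = 2.74×10^-6 m⁴, J_CB = 8.95×10^-8 m⁴, so T_A = T₀·(J_AC/a)/((J_AC/a)+(J_CB/b)) = 708.2 N·m, T_B = 14.80 N·m.
τ in each portion: τ_AC = 9.39×10^6 Pa, τ_CB = 2.56×10^6 Pa; maximum is in AC.
τ_max = T_AC·r/J = 708.2·0.0364/2.74×10^-6 = 9.387×10^6 Pa.

1.36 ksi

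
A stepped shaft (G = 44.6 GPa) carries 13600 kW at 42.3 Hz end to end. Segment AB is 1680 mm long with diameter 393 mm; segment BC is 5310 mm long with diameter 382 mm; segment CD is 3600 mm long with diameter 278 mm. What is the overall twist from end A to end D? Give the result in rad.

0.0108 rad

ω = 2π·42.3 = 265.8 rad/s, so T = P/ω = 13600×10³ / 265.8 = 51170 N·m.
J_AB = π(0.393)⁴/32 = 2.34×10^-3 m⁴; J_BC = π(0.382)⁴/32 = 2.09×10^-3 m⁴; J_CD = π(0.278)⁴/32 = 5.86×10^-4 m⁴.
θ = (T/G)·Σ L_i/J_i = (51170/44.6×10⁹)·(1.68/2.34×10^-3 + 5.31/2.09×10^-3 + 3.60/5.86×10^-4) = 0.01078 rad.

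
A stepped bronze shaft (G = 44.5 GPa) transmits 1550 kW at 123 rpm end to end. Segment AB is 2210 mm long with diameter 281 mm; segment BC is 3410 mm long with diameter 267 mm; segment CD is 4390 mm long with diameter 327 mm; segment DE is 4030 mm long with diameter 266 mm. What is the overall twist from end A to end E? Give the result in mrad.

61.0 mrad

ω = 2π·123/60 = 12.88 rad/s, so T = P/ω = 1550×10³ / 12.88 = 120300 N·m.
J_AB = π(0.281)⁴/32 = 6.12×10^-4 m⁴; J_BC = π(0.267)⁴/32 = 4.99×10^-4 m⁴; J_CD = π(0.327)⁴/32 = 1.12×10^-3 m⁴; J_DE = π(0.266)⁴/32 = 4.92×10^-4 m⁴.
θ = (T/G)·Σ L_i/J_i = (120300/44.5×10⁹)·(2.21/6.12×10^-4 + 3.41/4.99×10^-4 + 4.39/1.12×10^-3 + 4.03/4.92×10^-4) = 0.06099 rad.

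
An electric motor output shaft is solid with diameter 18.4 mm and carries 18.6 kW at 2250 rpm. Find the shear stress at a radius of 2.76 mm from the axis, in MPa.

19.4 MPa

ω = 2π·2250/60 = 235.6 rad/s, so T = P/ω = 18.6×10³ / 235.6 = 78.94 N·m.
J = πd⁴/32 = π(0.0184)⁴/32 = 1.125×10^-8 m⁴.
Shear stress varies linearly with radius: τ = T·r/J = 78.94 × 0.00276 / 1.125×10^-8 = 1.936×10^7 Pa.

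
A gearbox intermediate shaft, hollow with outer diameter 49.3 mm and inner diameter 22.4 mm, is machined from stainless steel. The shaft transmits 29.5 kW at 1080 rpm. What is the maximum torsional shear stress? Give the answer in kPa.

11600 kPa

ω = 2π·1080/60 = 113.1 rad/s, so T = P/ω = 29.5×10³ / 113.1 = 260.8 N·m.
J = π(d_o⁴ − d_i⁴)/32 = π(0.0493⁴ − 0.0224⁴)/32 = 5.552×10^-7 m⁴.
τ_max = T·r/J = 260.8 × 0.0246 / 5.552×10^-7 = 1.158×10^7 Pa.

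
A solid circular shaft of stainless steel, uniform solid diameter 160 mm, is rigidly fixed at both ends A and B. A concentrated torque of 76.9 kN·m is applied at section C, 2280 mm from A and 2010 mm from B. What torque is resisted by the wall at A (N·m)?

With uniform GJ and both ends fixed, compatibility θ_AC = θ_CB gives T_A·a = T_B·b, together with T_A + T_B = T₀.
T_A = T₀·b/(a+b) = 76900·2010/4290 = 36030 N·m; T_B = 40870 N·m.

36000 N·m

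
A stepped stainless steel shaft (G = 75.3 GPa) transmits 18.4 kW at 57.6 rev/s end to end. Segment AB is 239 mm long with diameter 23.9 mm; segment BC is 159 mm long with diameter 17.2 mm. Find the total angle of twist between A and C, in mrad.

17.5 mrad

ω = 2π·57.6 = 361.9 rad/s, so T = P/ω = 18.4×10³ / 361.9 = 50.84 N·m.
J_AB = π(0.0239)⁴/32 = 3.20×10^-8 m⁴; J_BC = π(0.0172)⁴/32 = 8.59×10^-9 m⁴.
θ = (T/G)·Σ L_i/J_i = (50.84/75.3×10⁹)·(0.239/3.20×10^-8 + 0.159/8.59×10^-9) = 0.01753 rad.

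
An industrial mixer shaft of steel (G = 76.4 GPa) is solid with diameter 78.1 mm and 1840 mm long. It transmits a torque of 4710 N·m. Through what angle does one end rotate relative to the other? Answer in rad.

0.0311 rad

J = πd⁴/32 = π(0.0781)⁴/32 = 3.653×10^-6 m⁴.
θ = T·L/(G·J) = 4710 × 1.84 / (76.4×10⁹ × 3.653×10^-6) = 0.03106 rad.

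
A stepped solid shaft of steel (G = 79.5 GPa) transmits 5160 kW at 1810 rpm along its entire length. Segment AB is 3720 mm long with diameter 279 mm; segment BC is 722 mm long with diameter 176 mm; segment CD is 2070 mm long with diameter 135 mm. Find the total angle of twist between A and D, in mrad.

26.5 mrad

ω = 2π·1810/60 = 189.5 rad/s, so T = P/ω = 5160×10³ / 189.5 = 27220 N·m.
J_AB = π(0.279)⁴/32 = 5.95×10^-4 m⁴; J_BC = π(0.176)⁴/32 = 9.42×10^-5 m⁴; J_CD = π(0.135)⁴/32 = 3.26×10^-5 m⁴.
θ = (T/G)·Σ L_i/J_i = (27220/79.5×10⁹)·(3.72/5.95×10^-4 + 0.722/9.42×10^-5 + 2.07/3.26×10^-5) = 0.02650 rad.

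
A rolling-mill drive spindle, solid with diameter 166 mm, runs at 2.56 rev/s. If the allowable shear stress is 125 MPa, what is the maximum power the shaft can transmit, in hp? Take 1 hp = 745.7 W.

J = πd⁴/32 = π(0.166)⁴/32 = 7.455×10^-5 m⁴.
T_max = τ_allow·J/r = 1.25×10^8 × 7.455×10^-5 / 0.0830 = 112300 N·m.
ω = 2π·2.56 = 16.08 rad/s, so P_max = T_max·ω = 1.806×10^6 W.

2420 hp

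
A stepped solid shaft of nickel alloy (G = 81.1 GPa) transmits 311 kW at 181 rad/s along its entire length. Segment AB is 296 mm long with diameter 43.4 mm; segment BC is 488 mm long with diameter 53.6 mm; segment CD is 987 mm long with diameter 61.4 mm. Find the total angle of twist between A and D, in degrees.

2.62°

ω = 181 rad/s, so T = P/ω = 311×10³ / 181.0 = 1718 N·m.
J_AB = π(0.0434)⁴/32 = 3.48×10^-7 m⁴; J_BC = π(0.0536)⁴/32 = 8.10×10^-7 m⁴; J_CD = π(0.0614)⁴/32 = 1.40×10^-6 m⁴.
θ = (T/G)·Σ L_i/J_i = (1718/81.1×10⁹)·(0.296/3.48×10^-7 + 0.488/8.10×10^-7 + 0.987/1.40×10^-6) = 0.04575 rad.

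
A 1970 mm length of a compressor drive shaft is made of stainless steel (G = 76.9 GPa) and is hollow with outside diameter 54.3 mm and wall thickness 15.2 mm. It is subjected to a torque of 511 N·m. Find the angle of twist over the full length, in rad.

0.0159 rad

J = π(d_o⁴ − d_i⁴)/32 = π(0.0543⁴ − 0.0239⁴)/32 = 8.215×10^-7 m⁴.
θ = T·L/(G·J) = 511.0 × 1.97 / (76.9×10⁹ × 8.215×10^-7) = 0.01594 rad.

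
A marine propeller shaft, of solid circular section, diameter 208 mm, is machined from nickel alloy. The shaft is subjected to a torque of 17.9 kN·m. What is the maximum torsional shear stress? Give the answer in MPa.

10.1 MPa

J = πd⁴/32 = π(0.208)⁴/32 = 1.838×10^-4 m⁴.
τ_max = T·r/J = 17900 × 0.104 / 1.838×10^-4 = 1.013×10^7 Pa.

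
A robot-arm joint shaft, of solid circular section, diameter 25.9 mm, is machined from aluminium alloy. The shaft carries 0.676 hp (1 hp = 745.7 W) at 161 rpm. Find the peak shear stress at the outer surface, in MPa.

ω = 2π·161/60 = 16.86 rad/s, so T = P/ω = 0.676×745.7 / 16.86 = 29.90 N·m.
J = πd⁴/32 = π(0.0259)⁴/32 = 4.418×10^-8 m⁴.
τ_max = T·r/J = 29.90 × 0.0129 / 4.418×10^-8 = 8.765×10^6 Pa.

8.76 MPa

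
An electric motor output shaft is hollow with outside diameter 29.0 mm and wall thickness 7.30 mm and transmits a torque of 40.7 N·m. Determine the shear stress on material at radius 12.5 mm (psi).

1130 psi

J = π(d_o⁴ − d_i⁴)/32 = π(0.0290⁴ − 0.0144⁴)/32 = 6.522×10^-8 m⁴.
Shear stress varies linearly with radius: τ = T·r/J = 40.70 × 0.0125 / 6.522×10^-8 = 7.801×10^6 Pa.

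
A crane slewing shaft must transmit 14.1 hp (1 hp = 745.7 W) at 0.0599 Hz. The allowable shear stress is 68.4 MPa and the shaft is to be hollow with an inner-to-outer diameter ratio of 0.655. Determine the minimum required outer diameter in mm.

137 mm

ω = 2π·0.0599 = 0.3764 rad/s, so T = P/ω = 14.1×745.7 / 0.3764 = 27940 N·m.
For a hollow shaft with d_i/d_o = 0.655: τ_max = 16T/(π d_o³ (1−k⁴)), so d_o = [16T/(π τ_allow (1−k⁴))]^(1/3) = [16·27940/(π·6.84×10^7·0.8159)]^(1/3) = 0.1366 m.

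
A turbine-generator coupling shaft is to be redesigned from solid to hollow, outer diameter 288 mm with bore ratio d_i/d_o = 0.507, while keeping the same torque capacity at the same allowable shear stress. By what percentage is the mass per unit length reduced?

Equal τ_max and T ⇒ the solid shaft needs d_s³ = d_o³(1−k⁴), so d_s = 288·(1−0.507⁴)^(1/3) = 281.5 mm.
Area ratio A_h/A_s = d_o²(1−k²)/d_s² = (1−k²)/(1−k⁴)^(2/3) = 0.7776.
Mass saving = 1 − 0.7776 = 22.2 %.

22.2 %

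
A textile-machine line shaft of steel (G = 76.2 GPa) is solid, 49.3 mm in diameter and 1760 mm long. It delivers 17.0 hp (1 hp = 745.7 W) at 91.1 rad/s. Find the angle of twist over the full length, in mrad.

5.54 mrad

ω = 91.1 rad/s, so T = P/ω = 17.0×745.7 / 91.10 = 139.2 N·m.
J = πd⁴/32 = π(0.0493)⁴/32 = 5.799×10^-7 m⁴.
θ = T·L/(G·J) = 139.2 × 1.76 / (76.2×10⁹ × 5.799×10^-7) = 5.542×10^-3 rad.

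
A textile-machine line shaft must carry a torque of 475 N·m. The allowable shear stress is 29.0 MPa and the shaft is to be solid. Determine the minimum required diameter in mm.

For a solid shaft τ_max = 16T/(πd³), so d = (16T/(π τ_allow))^(1/3) = (16·475.0/(π·2.90×10^7))^(1/3) = 0.04369 m.

43.7 mm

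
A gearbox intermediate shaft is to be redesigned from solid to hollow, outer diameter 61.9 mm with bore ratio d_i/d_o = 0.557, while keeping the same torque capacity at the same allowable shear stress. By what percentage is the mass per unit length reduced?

Equal τ_max and T ⇒ the solid shaft needs d_s³ = d_o³(1−k⁴), so d_s = 61.9·(1−0.557⁴)^(1/3) = 59.85 mm.
Area ratio A_h/A_s = d_o²(1−k²)/d_s² = (1−k²)/(1−k⁴)^(2/3) = 0.7379.
Mass saving = 1 − 0.7379 = 26.2 %.

26.2 %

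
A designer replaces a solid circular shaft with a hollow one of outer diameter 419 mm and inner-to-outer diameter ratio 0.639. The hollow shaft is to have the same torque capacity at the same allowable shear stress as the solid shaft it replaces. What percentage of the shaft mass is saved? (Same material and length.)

Equal τ_max and T ⇒ the solid shaft needs d_s³ = d_o³(1−k⁴), so d_s = 419·(1−0.639⁴)^(1/3) = 394.3 mm.
Area ratio A_h/A_s = d_o²(1−k²)/d_s² = (1−k²)/(1−k⁴)^(2/3) = 0.6682.
Mass saving = 1 − 0.6682 = 33.2 %.

33.2 %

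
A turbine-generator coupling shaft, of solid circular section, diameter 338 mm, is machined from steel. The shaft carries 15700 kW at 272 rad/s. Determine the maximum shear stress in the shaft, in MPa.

ω = 272 rad/s, so T = P/ω = 15700×10³ / 272.0 = 57720 N·m.
J = πd⁴/32 = π(0.338)⁴/32 = 1.281×10^-3 m⁴.
τ_max = T·r/J = 57720 × 0.169 / 1.281×10^-3 = 7.613×10^6 Pa.

7.61 MPa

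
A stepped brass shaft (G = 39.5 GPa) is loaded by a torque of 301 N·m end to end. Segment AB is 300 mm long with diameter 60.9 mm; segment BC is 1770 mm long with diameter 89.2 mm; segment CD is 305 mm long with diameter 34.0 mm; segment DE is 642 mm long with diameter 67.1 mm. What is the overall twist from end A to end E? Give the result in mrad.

J_AB = π(0.0609)⁴/32 = 1.35×10^-6 m⁴; J_BC = π(0.0892)⁴/32 = 6.22×10^-6 m⁴; J_CD = π(0.0340)⁴/32 = 1.31×10^-7 m⁴; J_DE = π(0.0671)⁴/32 = 1.99×10^-6 m⁴.
θ = (T/G)·Σ L_i/J_i = (301.0/39.5×10⁹)·(0.300/1.35×10^-6 + 1.77/6.22×10^-6 + 0.305/1.31×10^-7 + 0.642/1.99×10^-6) = 0.02404 rad.

24.0 mrad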